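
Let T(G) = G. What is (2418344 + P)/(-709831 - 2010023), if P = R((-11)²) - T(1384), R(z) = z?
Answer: -2417081/2719854 ≈ -0.88868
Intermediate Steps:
P = -1263 (P = (-11)² - 1*1384 = 121 - 1384 = -1263)
(2418344 + P)/(-709831 - 2010023) = (2418344 - 1263)/(-709831 - 2010023) = 2417081/(-2719854) = 2417081*(-1/2719854) = -2417081/2719854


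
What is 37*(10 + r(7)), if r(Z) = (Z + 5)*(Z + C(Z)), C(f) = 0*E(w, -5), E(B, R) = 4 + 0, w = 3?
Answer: 3478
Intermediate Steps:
E(B, R) = 4
C(f) = 0 (C(f) = 0*4 = 0)
r(Z) = Z*(5 + Z) (r(Z) = (Z + 5)*(Z + 0) = (5 + Z)*Z = Z*(5 + Z))
37*(10 + r(7)) = 37*(10 + 7*(5 + 7)) = 37*(10 + 7*12) = 37*(10 + 84) = 37*94 = 3478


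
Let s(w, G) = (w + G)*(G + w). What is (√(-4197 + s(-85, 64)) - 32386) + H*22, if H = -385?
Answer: -40856 + 2*I*√939 ≈ -40856.0 + 61.286*I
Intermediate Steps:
s(w, G) = (G + w)² (s(w, G) = (G + w)*(G + w) = (G + w)²)
(√(-4197 + s(-85, 64)) - 32386) + H*22 = (√(-4197 + (64 - 85)²) - 32386) - 385*22 = (√(-4197 + (-21)²) - 32386) - 8470 = (√(-4197 + 441) - 32386) - 8470 = (√(-3756) - 32386) - 8470 = (2*I*√939 - 32386) - 8470 = (-32386 + 2*I*√939) - 8470 = -40856 + 2*I*√939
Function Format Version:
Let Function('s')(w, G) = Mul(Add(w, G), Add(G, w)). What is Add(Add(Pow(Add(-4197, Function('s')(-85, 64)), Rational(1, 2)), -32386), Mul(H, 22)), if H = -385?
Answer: Add(-40856, Mul(2, I, Pow(939, Rational(1, 2)))) ≈ Add(-40856., Mul(61.286, I))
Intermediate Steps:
Function('s')(w, G) = Pow(Add(G, w), 2) (Function('s')(w, G) = Mul(Add(G, w), Add(G, w)) = Pow(Add(G, w), 2))
Add(Add(Pow(Add(-4197, Function('s')(-85, 64)), Rational(1, 2)), -32386), Mul(H, 22)) = Add(Add(Pow(Add(-4197, Pow(Add(64, -85), 2)), Rational(1, 2)), -32386), Mul(-385, 22)) = Add(Add(Pow(Add(-4197, Pow(-21, 2)), Rational(1, 2)), -32386), -8470) = Add(Add(Pow(Add(-4197, 441), Rational(1, 2)), -32386), -8470) = Add(Add(Pow(-3756, Rational(1, 2)), -32386), -8470) = Add(Add(Mul(2, I, Pow(939, Rational(1, 2))), -32386), -8470) = Add(Add(-32386, Mul(2, I, Pow(939, Rational(1, 2)))), -8470) = Add(-40856, Mul(2, I, Pow(939, Rational(1, 2))))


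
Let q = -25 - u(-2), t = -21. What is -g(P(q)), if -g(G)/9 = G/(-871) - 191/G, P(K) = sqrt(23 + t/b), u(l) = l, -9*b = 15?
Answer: -7487847*sqrt(890)/775190 ≈ -288.17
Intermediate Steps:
b = -5/3 (b = -1/9*15 = -5/3 ≈ -1.6667)
q = -23 (q = -25 - 1*(-2) = -25 + 2 = -23)
P(K) = sqrt(890)/5 (P(K) = sqrt(23 - 21/(-5/3)) = sqrt(23 - 21*(-3/5)) = sqrt(23 + 63/5) = sqrt(178/5) = sqrt(890)/5)
g(G) = 1719/G + 9*G/871 (g(G) = -9*(G/(-871) - 191/G) = -9*(G*(-1/871) - 191/G) = -9*(-G/871 - 191/G) = -9*(-191/G - G/871) = 1719/G + 9*G/871)
-g(P(q)) = -(1719/((sqrt(890)/5)) + 9*(sqrt(890)/5)/871) = -(1719*(sqrt(890)/178) + 9*sqrt(890)/4355) = -(1719*sqrt(890)/178 + 9*sqrt(890)/4355) = -7487847*sqrt(890)/775190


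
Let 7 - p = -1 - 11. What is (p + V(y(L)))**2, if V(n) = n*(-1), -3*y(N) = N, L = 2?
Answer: 3481/9 ≈ 386.78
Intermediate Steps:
y(N) = -N/3
V(n) = -n
p = 19 (p = 7 - (-1 - 11) = 7 - 1*(-12) = 7 + 12 = 19)
(p + V(y(L)))**2 = (19 - (-1)*2/3)**2 = (19 - 1*(-2/3))**2 = (19 + 2/3)**2 = (59/3)**2 = 3481/9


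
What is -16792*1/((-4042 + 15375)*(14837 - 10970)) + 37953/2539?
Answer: 1663236621695/111270941229 ≈ 14.948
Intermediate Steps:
-16792*1/((-4042 + 15375)*(14837 - 10970)) + 37953/2539 = -16792/(11333*3867) + 37953*(1/2539) = -16792/43824711 + 37953/2539 = 1663236621695/111270941229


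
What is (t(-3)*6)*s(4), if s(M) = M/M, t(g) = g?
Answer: -18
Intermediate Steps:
s(M) = 1
(t(-3)*6)*s(4) = -3*6*1 = -18*1 = -18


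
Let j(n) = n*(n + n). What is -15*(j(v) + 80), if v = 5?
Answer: -1950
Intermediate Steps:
j(n) = 2*n² (j(n) = n*(2*n) = 2*n²)
-15*(j(v) + 80) = -15*(2*5² + 80) = -15*(2*25 + 80) = -15*(50 + 80) = -15*130 = -1950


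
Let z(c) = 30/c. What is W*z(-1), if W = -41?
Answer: 1230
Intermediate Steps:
W*z(-1) = -1230/(-1) = -1230*(-1) = -41*(-30) = 1230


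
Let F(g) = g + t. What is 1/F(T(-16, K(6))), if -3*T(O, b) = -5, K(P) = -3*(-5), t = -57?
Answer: -3/166 ≈ -0.018072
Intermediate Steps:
K(P) = 15
T(O, b) = 5/3 (T(O, b) = -⅓*(-5) = 5/3)
F(g) = -57 + g (F(g) = g - 57 = -57 + g)
1/F(T(-16, K(6))) = 1/(-57 + 5/3) = 1/(-166/3) = -3/166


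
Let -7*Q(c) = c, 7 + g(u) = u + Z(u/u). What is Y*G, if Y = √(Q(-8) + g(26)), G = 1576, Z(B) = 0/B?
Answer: 1576*√987/7 ≈ 7073.2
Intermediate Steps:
Z(B) = 0
g(u) = -7 + u (g(u) = -7 + (u + 0) = -7 + u)
Q(c) = -c/7
Y = √987/7 (Y = √(-⅐*(-8) + (-7 + 26)) = √(8/7 + 19) = √(141/7) = √987/7 ≈ 4.4881)
Y*G = (√987/7)*1576 = 1576*√987/7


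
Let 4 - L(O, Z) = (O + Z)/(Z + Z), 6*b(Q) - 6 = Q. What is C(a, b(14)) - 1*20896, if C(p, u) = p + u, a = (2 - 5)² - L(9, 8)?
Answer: -1002557/48 ≈ -20887.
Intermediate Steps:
b(Q) = 1 + Q/6
L(O, Z) = 4 - (O + Z)/(2*Z) (L(O, Z) = 4 - (O + Z)/(Z + Z) = 4 - (O + Z)/(2*Z))
a = 97/16 (a = (2 - 5)² - (-1*9 + 7*8)/(2*8) = (-3)² - (-9 + 56)/(2*8) = 9 - 47/(2*8) = 9 - 1*47/16 = 9 - 47/16 = 97/16 ≈ 6.0625)
C(a, b(14)) - 1*20896 = (97/16 + (1 + (⅙)*14)) - 1*20896 = (97/16 + (1 + 7/3)) - 20896 = (97/16 + 10/3) - 20896 = 451/48 - 20896 = -1002557/48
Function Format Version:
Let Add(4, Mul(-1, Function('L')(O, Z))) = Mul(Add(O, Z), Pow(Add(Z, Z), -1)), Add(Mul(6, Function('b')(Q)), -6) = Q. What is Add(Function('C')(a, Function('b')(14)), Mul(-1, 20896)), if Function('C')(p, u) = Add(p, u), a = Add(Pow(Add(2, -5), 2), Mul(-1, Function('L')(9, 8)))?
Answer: Rational(-1002557, 48) ≈ -20887.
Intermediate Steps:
Function('b')(Q) = Add(1, Mul(Rational(1, 6), Q))
Function('L')(O, Z) = Add(4, Mul(Rational(-1, 2), Pow(Z, -1), Add(O, Z))) (Function('L')(O, Z) = Add(4, Mul(-1, Mul(Add(O, Z), Pow(Add(Z, Z), -1)))) = Add(4, Mul(-1, Mul(Add(O, Z), Pow(Mul(2, Z), -1)))) = Add(4, Mul(-1, Mul(Add(O, Z), Mul(Rational(1, 2), Pow(Z, -1))))) = Add(4, Mul(-1, Mul(Rational(1, 2), Pow(Z, -1), Add(O, Z)))) = Add(4, Mul(Rational(-1, 2), Pow(Z, -1), Add(O, Z))))
a = Rational(97, 16) (a = Add(Pow(Add(2, -5), 2), Mul(-1, Mul(Rational(1, 2), Pow(8, -1), Add(Mul(-1, 9), Mul(7, 8))))) = Add(Pow(-3, 2), Mul(-1, Mul(Rational(1, 2), Rational(1, 8), Add(-9, 56)))) = Add(9, Mul(-1, Mul(Rational(1, 2), Rational(1, 8), 47))) = Add(9, Mul(-1, Rational(47, 16))) = Add(9, Rational(-47, 16)) = Rational(97, 16) ≈ 6.0625)
Add(Function('C')(a, Function('b')(14)), Mul(-1, 20896)) = Add(Add(Rational(97, 16), Add(1, Mul(Rational(1, 6), 14))), Mul(-1, 20896)) = Add(Add(Rational(97, 16), Add(1, Rational(7, 3))), -20896) = Add(Add(Rational(97, 16), Rational(10, 3)), -20896) = Add(Rational(451, 48), -20896) = Rational(-1002557, 48)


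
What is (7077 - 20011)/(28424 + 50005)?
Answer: -12934/78429 ≈ -0.16491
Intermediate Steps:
(7077 - 20011)/(28424 + 50005) = -12934/78429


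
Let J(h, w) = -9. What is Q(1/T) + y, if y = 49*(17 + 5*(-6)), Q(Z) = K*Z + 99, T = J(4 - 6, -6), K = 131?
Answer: -4973/9 ≈ -552.56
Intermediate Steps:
T = -9
Q(Z) = 99 + 131*Z (Q(Z) = 131*Z + 99 = 99 + 131*Z)
y = -637 (y = 49*(17 - 30) = 49*(-13) = -637)
Q(1/T) + y = (99 + 131/(-9)) - 637 = (99 + 131*(-⅑)) - 637 = (99 - 131/9) - 637 = 760/9 - 637 = -4973/9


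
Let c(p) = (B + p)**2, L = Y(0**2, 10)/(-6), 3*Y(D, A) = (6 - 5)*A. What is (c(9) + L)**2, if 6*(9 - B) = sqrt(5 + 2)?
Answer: 136072393/1296 - 11651*sqrt(7)/3 ≈ 94719.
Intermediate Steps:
B = 9 - sqrt(7)/6 (B = 9 - sqrt(5 + 2)/6 = 9 - sqrt(7)/6 ≈ 8.5590)
Y(D, A) = A/3 (Y(D, A) = ((6 - 5)*A)/3 = (1*A)/3 = A/3)
L = -5/9 (L = ((1/3)*10)/(-6) = (10/3)*(-1/6) = -5/9 ≈ -0.55556)
c(p) = (9 + p - sqrt(7)/6)**2 (c(p) = ((9 - sqrt(7)/6) + p)**2 = (9 + p - sqrt(7)/6)**2)
(c(9) + L)**2 = ((54 - sqrt(7) + 6*9)**2/36 - 5/9)**2 = ((54 - sqrt(7) + 54)**2/36 - 5/9)**2 = ((108 - sqrt(7))**2/36 - 5/9)**2 = (-5/9 + (108 - sqrt(7))**2/36)**2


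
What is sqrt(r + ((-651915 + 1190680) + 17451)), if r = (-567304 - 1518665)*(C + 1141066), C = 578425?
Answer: I*sqrt(3586804365563) ≈ 1.8939e+6*I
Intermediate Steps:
r = -3586804921779 (r = (-567304 - 1518665)*(578425 + 1141066) = -2085969*1719491 = -3586804921779)
sqrt(r + ((-651915 + 1190680) + 17451)) = sqrt(-3586804921779 + ((-651915 + 1190680) + 17451)) = sqrt(-3586804921779 + (538765 + 17451)) = sqrt(-3586804921779 + 556216) = sqrt(-3586804365563) = I*sqrt(3586804365563)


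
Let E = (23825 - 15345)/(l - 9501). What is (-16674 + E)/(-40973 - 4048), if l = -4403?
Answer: 14490236/39123249 ≈ 0.37037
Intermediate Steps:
E = -530/869 (E = (23825 - 15345)/(-4403 - 9501) = 8480/(-13904) = 8480*(-1/13904) = -530/869 ≈ -0.60990)
(-16674 + E)/(-40973 - 4048) = (-16674 - 530/869)/(-40973 - 4048) = -14490236/869/(-45021) = -14490236/869*(-1/45021) = 14490236/39123249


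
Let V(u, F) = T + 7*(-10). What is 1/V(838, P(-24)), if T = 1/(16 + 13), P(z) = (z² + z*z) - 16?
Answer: -29/2029 ≈ -0.014293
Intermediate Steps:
P(z) = -16 + 2*z² (P(z) = (z² + z²) - 16 = 2*z² - 16 = -16 + 2*z²)
T = 1/29 ≈ 0.034483
V(u, F) = -2029/29 (V(u, F) = 1/29 + 7*(-10) = 1/29 - 70 = -2029/29)
1/V(838, P(-24)) = 1/(-2029/29) = -29/2029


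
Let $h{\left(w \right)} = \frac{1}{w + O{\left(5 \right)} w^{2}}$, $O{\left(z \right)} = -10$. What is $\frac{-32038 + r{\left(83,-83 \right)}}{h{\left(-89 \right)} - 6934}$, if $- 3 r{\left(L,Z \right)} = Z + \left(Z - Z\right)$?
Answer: $\frac{2538387423}{549859267} \approx 4.6164$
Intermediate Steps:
$h{\left(w \right)} = \frac{1}{w - 10 w^{2}}$
$r{\left(L,Z \right)} = - \frac{Z}{3}$ ($r{\left(L,Z \right)} = - \frac{Z + \left(Z - Z\right)}{3} = - \frac{Z + 0}{3} = - \frac{Z}{3}$)
$\frac{-32038 + r{\left(83,-83 \right)}}{h{\left(-89 \right)} - 6934} = \frac{-32038 - - \frac{83}{3}}{\frac{1}{\left(-89\right) \left(1 - -890\right)} - 6934} = \frac{-32038 + \frac{83}{3}}{- \frac{1}{89 \left(1 + 890\right)} - 6934} = - \frac{96031}{3 \left(- \frac{1}{89 \cdot 891} - 6934\right)} = - \frac{96031}{3 \left(\left(- \frac{1}{89}\right) \frac{1}{891} - 6934\right)} = - \frac{96031}{3 \left(- \frac{1}{79299} - 6934\right)} = - \frac{96031}{3 \left(- \frac{549859267}{79299}\right)} = \left(- \frac{96031}{3}\right) \left(- \frac{79299}{549859267}\right) = \frac{2538387423}{549859267}$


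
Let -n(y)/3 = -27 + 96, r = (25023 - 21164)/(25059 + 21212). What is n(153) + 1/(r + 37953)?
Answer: -363518267983/1756127122 ≈ -207.00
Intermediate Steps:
r = 3859/46271 ≈ 0.083400
n(y) = -207 (n(y) = -3*(-27 + 96) = -3*69 = -207)
n(153) + 1/(r + 37953) = -207 + 1/(3859/46271 + 37953) = -207 + 1/(1756127122/46271) = -207 + 46271/1756127122 = -363518267983/1756127122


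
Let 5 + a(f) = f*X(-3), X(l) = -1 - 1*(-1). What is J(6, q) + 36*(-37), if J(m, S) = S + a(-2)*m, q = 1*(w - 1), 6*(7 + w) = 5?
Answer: -8215/6 ≈ -1369.2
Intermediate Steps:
w = -37/6 (w = -7 + (1/6)*5 = -7 + 5/6 = -37/6 ≈ -6.1667)
X(l) = 0 (X(l) = -1 + 1 = 0)
q = -43/6 (q = 1*(-37/6 - 1) = 1*(-43/6) = -43/6 ≈ -7.1667)
a(f) = -5 (a(f) = -5 + f*0 = -5 + 0 = -5)
J(m, S) = S - 5*m
J(6, q) + 36*(-37) = (-43/6 - 5*6) + 36*(-37) = (-43/6 - 30) - 1332 = -223/6 - 1332 = -8215/6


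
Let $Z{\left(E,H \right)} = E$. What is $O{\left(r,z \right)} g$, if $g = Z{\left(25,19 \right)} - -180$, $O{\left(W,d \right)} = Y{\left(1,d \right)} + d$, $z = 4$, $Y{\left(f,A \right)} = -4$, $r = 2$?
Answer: $0$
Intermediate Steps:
$O{\left(W,d \right)} = -4 + d$
$g = 205$ ($g = 25 - -180 = 25 + 180 = 205$)
$O{\left(r,z \right)} g = \left(-4 + 4\right) 205 = 0 \cdot 205 = 0$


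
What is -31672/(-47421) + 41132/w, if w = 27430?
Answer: 108433982/50029155 ≈ 2.1674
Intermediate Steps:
-31672/(-47421) + 41132/w = -31672/(-47421) + 41132/27430 = -31672*(-1/47421) + 41132*(1/27430) = 31672/47421 + 1582/1055 = 108433982/50029155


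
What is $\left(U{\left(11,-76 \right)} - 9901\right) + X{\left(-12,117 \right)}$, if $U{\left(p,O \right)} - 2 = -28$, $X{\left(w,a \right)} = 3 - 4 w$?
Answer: $-9876$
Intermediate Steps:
$U{\left(p,O \right)} = -26$ ($U{\left(p,O \right)} = 2 - 28 = -26$)
$\left(U{\left(11,-76 \right)} - 9901\right) + X{\left(-12,117 \right)} = \left(-26 - 9901\right) + \left(3 - -48\right) = -9927 + \left(3 + 48\right) = -9927 + 51 = -9876$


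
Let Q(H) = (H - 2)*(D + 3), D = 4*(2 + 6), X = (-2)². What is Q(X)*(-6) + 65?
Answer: -355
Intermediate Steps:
X = 4
D = 32 (D = 4*8 = 32)
Q(H) = -70 + 35*H (Q(H) = (H - 2)*(32 + 3) = (-2 + H)*35 = -70 + 35*H)
Q(X)*(-6) + 65 = (-70 + 35*4)*(-6) + 65 = (-70 + 140)*(-6) + 65 = 70*(-6) + 65 = -420 + 65 = -355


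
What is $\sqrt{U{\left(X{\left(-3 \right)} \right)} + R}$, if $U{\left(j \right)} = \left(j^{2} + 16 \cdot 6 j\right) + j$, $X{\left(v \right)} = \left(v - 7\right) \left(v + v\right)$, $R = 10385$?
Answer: $\sqrt{19805} \approx 140.73$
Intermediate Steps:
$X{\left(v \right)} = 2 v \left(-7 + v\right)$ ($X{\left(v \right)} = \left(-7 + v\right) 2 v = 2 v \left(-7 + v\right)$)
$U{\left(j \right)} = j^{2} + 97 j$ ($U{\left(j \right)} = \left(j^{2} + 96 j\right) + j = j^{2} + 97 j$)
$\sqrt{U{\left(X{\left(-3 \right)} \right)} + R} = \sqrt{2 \left(-3\right) \left(-7 - 3\right) \left(97 + 2 \left(-3\right) \left(-7 - 3\right)\right) + 10385} = \sqrt{2 \left(-3\right) \left(-10\right) \left(97 + 2 \left(-3\right) \left(-10\right)\right) + 10385} = \sqrt{60 \left(97 + 60\right) + 10385} = \sqrt{60 \cdot 157 + 10385} = \sqrt{9420 + 10385} = \sqrt{19805}$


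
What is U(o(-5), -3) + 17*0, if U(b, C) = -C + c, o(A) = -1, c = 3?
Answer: 6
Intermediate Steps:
U(b, C) = 3 - C (U(b, C) = -C + 3 = 3 - C)
U(o(-5), -3) + 17*0 = (3 - 1*(-3)) + 17*0 = (3 + 3) + 0 = 6 + 0 = 6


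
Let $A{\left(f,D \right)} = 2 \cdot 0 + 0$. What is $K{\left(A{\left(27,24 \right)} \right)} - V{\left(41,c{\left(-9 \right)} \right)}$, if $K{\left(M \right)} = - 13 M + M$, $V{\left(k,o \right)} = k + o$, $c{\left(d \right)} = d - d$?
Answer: $-41$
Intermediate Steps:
$A{\left(f,D \right)} = 0$ ($A{\left(f,D \right)} = 0 + 0 = 0$)
$c{\left(d \right)} = 0$
$K{\left(M \right)} = - 12 M$
$K{\left(A{\left(27,24 \right)} \right)} - V{\left(41,c{\left(-9 \right)} \right)} = \left(-12\right) 0 - \left(41 + 0\right) = 0 - 41 = -41$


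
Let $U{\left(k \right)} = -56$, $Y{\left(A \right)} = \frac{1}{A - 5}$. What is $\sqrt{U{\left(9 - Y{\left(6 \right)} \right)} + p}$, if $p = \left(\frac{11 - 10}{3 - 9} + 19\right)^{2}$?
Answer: $\frac{\sqrt{10753}}{6} \approx 17.283$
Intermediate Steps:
$Y{\left(A \right)} = \frac{1}{-5 + A}$
$p = \frac{12769}{36}$ ($p = \left(1 \frac{1}{-6} + 19\right)^{2} = \left(1 \left(- \frac{1}{6}\right) + 19\right)^{2} = \left(- \frac{1}{6} + 19\right)^{2} = \left(\frac{113}{6}\right)^{2} = \frac{12769}{36} \approx 354.69$)
$\sqrt{U{\left(9 - Y{\left(6 \right)} \right)} + p} = \sqrt{-56 + \frac{12769}{36}} = \sqrt{\frac{10753}{36}} = \frac{\sqrt{10753}}{6}$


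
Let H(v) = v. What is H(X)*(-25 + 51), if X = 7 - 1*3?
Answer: 104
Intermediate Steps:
X = 4 (X = 7 - 3 = 4)
H(X)*(-25 + 51) = 4*(-25 + 51) = 4*26 = 104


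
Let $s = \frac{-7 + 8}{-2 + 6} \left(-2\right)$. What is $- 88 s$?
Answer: $44$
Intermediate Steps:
$s = - \frac{1}{2}$ ($s = 1 \cdot \frac{1}{4} \left(-2\right) = \frac{1}{4} \left(-2\right) = - \frac{1}{2} \approx -0.5$)
$- 88 s = \left(-88\right) \left(- \frac{1}{2}\right) = 44$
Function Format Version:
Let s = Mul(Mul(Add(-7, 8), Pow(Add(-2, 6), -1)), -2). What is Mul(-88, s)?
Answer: 44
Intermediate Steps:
s = Rational(-1, 2) (s = Mul(Mul(1, Pow(4, -1)), -2) = Mul(Mul(1, Rational(1, 4)), -2) = Mul(Rational(1, 4), -2) = Rational(-1, 2) ≈ -0.50000)
Mul(-88, s) = Mul(-88, Rational(-1, 2)) = 44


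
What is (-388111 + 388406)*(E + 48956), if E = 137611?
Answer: 55037265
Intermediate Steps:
(-388111 + 388406)*(E + 48956) = (-388111 + 388406)*(137611 + 48956) = 295*186567 = 55037265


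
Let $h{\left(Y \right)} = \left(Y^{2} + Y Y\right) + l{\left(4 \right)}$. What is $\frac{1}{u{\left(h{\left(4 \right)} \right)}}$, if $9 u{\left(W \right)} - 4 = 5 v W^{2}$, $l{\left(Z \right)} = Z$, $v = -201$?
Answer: $- \frac{9}{1302476} \approx -6.9099 \cdot 10^{-6}$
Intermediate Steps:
$h{\left(Y \right)} = 4 + 2 Y^{2}$ ($h{\left(Y \right)} = \left(Y^{2} + Y Y\right) + 4 = \left(Y^{2} + Y^{2}\right) + 4 = 2 Y^{2} + 4 = 4 + 2 Y^{2}$)
$u{\left(W \right)} = \frac{4}{9} - \frac{335 W^{2}}{3}$ ($u{\left(W \right)} = \frac{4}{9} + \frac{5 \left(-201\right) W^{2}}{9} = \frac{4}{9} + \frac{\left(-1005\right) W^{2}}{9} = \frac{4}{9} - \frac{335 W^{2}}{3}$)
$\frac{1}{u{\left(h{\left(4 \right)} \right)}} = \frac{1}{\frac{4}{9} - \frac{335 \left(4 + 2 \cdot 4^{2}\right)^{2}}{3}} = \frac{1}{\frac{4}{9} - \frac{335 \left(4 + 2 \cdot 16\right)^{2}}{3}} = \frac{1}{\frac{4}{9} - \frac{335 \left(4 + 32\right)^{2}}{3}} = \frac{1}{\frac{4}{9} - \frac{335 \cdot 36^{2}}{3}} = \frac{1}{\frac{4}{9} - 144720} = \frac{1}{- \frac{1302476}{9}} = - \frac{9}{1302476}$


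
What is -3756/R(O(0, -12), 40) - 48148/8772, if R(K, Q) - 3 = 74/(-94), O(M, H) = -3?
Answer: -97096631/57018 ≈ -1702.9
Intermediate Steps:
R(K, Q) = 104/47 (R(K, Q) = 3 + 74/(-94) = 3 + 74*(-1/94) = 3 - 37/47 = 104/47)
-3756/R(O(0, -12), 40) - 48148/8772 = -3756/104/47 - 48148/8772 = -3756*47/104 - 48148*1/8772 = -44133/26 - 12037/2193 = -97096631/57018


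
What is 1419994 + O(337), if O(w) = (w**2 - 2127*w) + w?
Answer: 817101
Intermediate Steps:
O(w) = w**2 - 2126*w
1419994 + O(337) = 1419994 + 337*(-2126 + 337) = 1419994 + 337*(-1789) = 1419994 - 602893 = 817101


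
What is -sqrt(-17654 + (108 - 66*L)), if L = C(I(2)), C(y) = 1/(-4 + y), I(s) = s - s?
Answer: -I*sqrt(70118)/2 ≈ -132.4*I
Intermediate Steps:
I(s) = 0
L = -1/4 (L = 1/(-4 + 0) = 1/(-4) = -1/4 ≈ -0.25000)
-sqrt(-17654 + (108 - 66*L)) = -sqrt(-17654 + (108 - 66*(-1/4))) = -sqrt(-17654 + (108 + 33/2)) = -sqrt(-17654 + 249/2) = -sqrt(-35059/2) = -I*sqrt(70118)/2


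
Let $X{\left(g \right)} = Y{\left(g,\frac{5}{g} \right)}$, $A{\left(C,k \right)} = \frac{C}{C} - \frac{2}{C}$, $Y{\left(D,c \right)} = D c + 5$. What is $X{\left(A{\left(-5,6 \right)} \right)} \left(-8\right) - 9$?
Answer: $-89$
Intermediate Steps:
$Y{\left(D,c \right)} = 5 + D c$
$A{\left(C,k \right)} = 1 - \frac{2}{C}$
$X{\left(g \right)} = 10$ ($X{\left(g \right)} = 5 + g \frac{5}{g} = 5 + 5 = 10$)
$X{\left(A{\left(-5,6 \right)} \right)} \left(-8\right) - 9 = 10 \left(-8\right) - 9 = -80 - 9 = -89$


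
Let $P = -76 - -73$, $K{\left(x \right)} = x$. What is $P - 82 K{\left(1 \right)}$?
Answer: $-85$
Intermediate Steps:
$P = -3$ ($P = -76 + 73 = -3$)
$P - 82 K{\left(1 \right)} = -3 - 82 = -85$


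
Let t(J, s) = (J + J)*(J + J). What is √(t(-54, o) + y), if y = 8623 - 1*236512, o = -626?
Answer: 465*I ≈ 465.0*I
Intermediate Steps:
t(J, s) = 4*J² (t(J, s) = (2*J)*(2*J) = 4*J²)
y = -227889 (y = 8623 - 236512 = -227889)
√(t(-54, o) + y) = √(4*(-54)² - 227889) = √(4*2916 - 227889) = √(11664 - 227889) = √(-216225) = 465*I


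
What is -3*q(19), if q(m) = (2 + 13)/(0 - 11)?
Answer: 45/11 ≈ 4.0909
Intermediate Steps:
q(m) = -15/11 (q(m) = 15/(-11) = 15*(-1/11) = -15/11)
-3*q(19) = -3*(-15/11) = 45/11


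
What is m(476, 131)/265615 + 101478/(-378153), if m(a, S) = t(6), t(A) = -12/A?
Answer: -8984945092/33481036365 ≈ -0.26836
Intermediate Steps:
m(a, S) = -2 (m(a, S) = -12/6 = -12*⅙ = -2)
m(476, 131)/265615 + 101478/(-378153) = -2/265615 + 101478/(-378153) = -2*1/265615 + 101478*(-1/378153) = -2/265615 - 33826/126051 = -8984945092/33481036365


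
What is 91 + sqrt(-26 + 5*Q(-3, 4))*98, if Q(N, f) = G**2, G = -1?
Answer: 91 + 98*I*sqrt(21) ≈ 91.0 + 449.09*I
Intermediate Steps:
Q(N, f) = 1 (Q(N, f) = (-1)**2 = 1)
91 + sqrt(-26 + 5*Q(-3, 4))*98 = 91 + sqrt(-26 + 5*1)*98 = 91 + sqrt(-26 + 5)*98 = 91 + sqrt(-21)*98 = 91 + (I*sqrt(21))*98 = 91 + 98*I*sqrt(21)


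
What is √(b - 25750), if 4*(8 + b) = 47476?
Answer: I*√13889 ≈ 117.85*I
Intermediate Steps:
b = 11861 (b = -8 + (¼)*47476 = -8 + 11869 = 11861)
√(b - 25750) = √(11861 - 25750) = √(-13889) = I*√13889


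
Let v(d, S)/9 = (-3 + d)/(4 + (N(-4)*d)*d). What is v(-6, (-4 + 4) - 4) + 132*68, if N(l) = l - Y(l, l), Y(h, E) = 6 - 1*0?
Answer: 3195537/356 ≈ 8976.2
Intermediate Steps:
Y(h, E) = 6 (Y(h, E) = 6 + 0 = 6)
N(l) = -6 + l (N(l) = l - 1*6 = l - 6 = -6 + l)
v(d, S) = 9*(-3 + d)/(4 - 10*d²) (v(d, S) = 9*((-3 + d)/(4 + ((-6 - 4)*d)*d)) = 9*((-3 + d)/(4 + (-10*d)*d)) = 9*((-3 + d)/(4 - 10*d²)) = 9*(-3 + d)/(4 - 10*d²))
v(-6, (-4 + 4) - 4) + 132*68 = 9*(3 - 1*(-6))/(2*(-2 + 5*(-6)²)) + 132*68 = 9*(3 + 6)/(2*(-2 + 5*36)) + 8976 = (9/2)*9/(-2 + 180) + 8976 = (9/2)*9/178 + 8976 = (9/2)*(1/178)*9 + 8976 = 81/356 + 8976 = 3195537/356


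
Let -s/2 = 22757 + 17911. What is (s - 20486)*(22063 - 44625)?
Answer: 2297307964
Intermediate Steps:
s = -81336 (s = -2*(22757 + 17911) = -2*40668 = -81336)
(s - 20486)*(22063 - 44625) = (-81336 - 20486)*(22063 - 44625) = -101822*(-22562) = 2297307964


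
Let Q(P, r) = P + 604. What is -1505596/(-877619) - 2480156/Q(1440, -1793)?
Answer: -77626949655/64066187 ≈ -1211.7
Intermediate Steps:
Q(P, r) = 604 + P
-1505596/(-877619) - 2480156/Q(1440, -1793) = -1505596/(-877619) - 2480156/(604 + 1440) = -1505596*(-1/877619) - 2480156/2044 = 1505596/877619 - 2480156*1/2044 = 1505596/877619 - 88577/73 = -77626949655/64066187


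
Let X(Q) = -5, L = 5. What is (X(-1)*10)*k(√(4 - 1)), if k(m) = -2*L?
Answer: 500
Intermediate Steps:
k(m) = -10 (k(m) = -2*5 = -10)
(X(-1)*10)*k(√(4 - 1)) = -5*10*(-10) = -50*(-10) = 500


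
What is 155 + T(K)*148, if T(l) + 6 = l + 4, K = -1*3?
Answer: -585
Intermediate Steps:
K = -3
T(l) = -2 + l (T(l) = -6 + (l + 4) = -6 + (4 + l) = -2 + l)
155 + T(K)*148 = 155 + (-2 - 3)*148 = 155 - 5*148 = 155 - 740 = -585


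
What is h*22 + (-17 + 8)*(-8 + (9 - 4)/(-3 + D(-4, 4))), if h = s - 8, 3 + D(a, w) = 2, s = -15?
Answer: -1691/4 ≈ -422.75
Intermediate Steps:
D(a, w) = -1 (D(a, w) = -3 + 2 = -1)
h = -23 (h = -15 - 8 = -23)
h*22 + (-17 + 8)*(-8 + (9 - 4)/(-3 + D(-4, 4))) = -23*22 + (-17 + 8)*(-8 + (9 - 4)/(-3 - 1)) = -506 - 9*(-8 + 5/(-4)) = -506 - 9*(-8 + 5*(-¼)) = -506 - 9*(-8 - 5/4) = -506 - 9*(-37/4) = -506 + 333/4 = -1691/4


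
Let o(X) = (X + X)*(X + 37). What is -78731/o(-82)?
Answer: -78731/7380 ≈ -10.668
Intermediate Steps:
o(X) = 2*X*(37 + X) (o(X) = (2*X)*(37 + X) = 2*X*(37 + X))
-78731/o(-82) = -78731*(-1/(164*(37 - 82))) = -78731/(2*(-82)*(-45)) = -78731/7380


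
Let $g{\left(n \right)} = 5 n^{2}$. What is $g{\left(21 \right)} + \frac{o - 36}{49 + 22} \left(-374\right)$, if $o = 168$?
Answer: $\frac{107187}{71} \approx 1509.7$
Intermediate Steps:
$g{\left(21 \right)} + \frac{o - 36}{49 + 22} \left(-374\right) = 5 \cdot 21^{2} + \frac{168 - 36}{49 + 22} \left(-374\right) = 5 \cdot 441 + \frac{132}{71} \left(-374\right) = 2205 + 132 \cdot \frac{1}{71} \left(-374\right) = 2205 + \frac{132}{71} \left(-374\right) = 2205 - \frac{49368}{71} = \frac{107187}{71}$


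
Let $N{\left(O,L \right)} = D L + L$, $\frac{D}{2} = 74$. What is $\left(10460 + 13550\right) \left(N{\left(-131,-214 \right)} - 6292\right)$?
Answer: $-916653780$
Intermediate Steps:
$D = 148$ ($D = 2 \cdot 74 = 148$)
$N{\left(O,L \right)} = 149 L$ ($N{\left(O,L \right)} = 148 L + L = 149 L$)
$\left(10460 + 13550\right) \left(N{\left(-131,-214 \right)} - 6292\right) = \left(10460 + 13550\right) \left(149 \left(-214\right) - 6292\right) = 24010 \left(-31886 - 6292\right) = 24010 \left(-38178\right) = -916653780$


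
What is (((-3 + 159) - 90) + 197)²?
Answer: 69169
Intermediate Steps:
(((-3 + 159) - 90) + 197)² = ((156 - 90) + 197)² = (66 + 197)² = 263² = 69169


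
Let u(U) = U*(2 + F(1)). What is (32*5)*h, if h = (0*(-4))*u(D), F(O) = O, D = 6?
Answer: 0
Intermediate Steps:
u(U) = 3*U (u(U) = U*(2 + 1) = U*3 = 3*U)
h = 0 (h = (0*(-4))*(3*6) = 0*18 = 0)
(32*5)*h = (32*5)*0 = 160*0 = 0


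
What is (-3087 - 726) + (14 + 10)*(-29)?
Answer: -4509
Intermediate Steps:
(-3087 - 726) + (14 + 10)*(-29) = -3813 + 24*(-29) = -3813 - 696 = -4509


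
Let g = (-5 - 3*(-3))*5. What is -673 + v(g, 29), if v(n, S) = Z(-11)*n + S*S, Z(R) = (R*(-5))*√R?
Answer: 168 + 1100*I*√11 ≈ 168.0 + 3648.3*I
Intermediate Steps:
Z(R) = -5*R^(3/2) (Z(R) = (-5*R)*√R = -5*R^(3/2))
g = 20 (g = (-5 + 9)*5 = 4*5 = 20)
v(n, S) = S² + 55*I*n*√11 (v(n, S) = (-(-55)*I*√11)*n + S*S = (-(-55)*I*√11)*n + S² = (55*I*√11)*n + S² = 55*I*n*√11 + S² = S² + 55*I*n*√11)
-673 + v(g, 29) = -673 + (29² + 55*I*20*√11) = -673 + (841 + 1100*I*√11) = 168 + 1100*I*√11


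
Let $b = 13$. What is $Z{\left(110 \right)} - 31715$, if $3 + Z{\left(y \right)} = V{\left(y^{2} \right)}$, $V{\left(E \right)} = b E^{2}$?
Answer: $1903298282$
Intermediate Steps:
$V{\left(E \right)} = 13 E^{2}$
$Z{\left(y \right)} = -3 + 13 y^{4}$ ($Z{\left(y \right)} = -3 + 13 \left(y^{2}\right)^{2} = -3 + 13 y^{4}$)
$Z{\left(110 \right)} - 31715 = \left(-3 + 13 \cdot 110^{4}\right) - 31715 = \left(-3 + 13 \cdot 146410000\right) - 31715 = \left(-3 + 1903330000\right) - 31715 = 1903329997 - 31715 = 1903298282$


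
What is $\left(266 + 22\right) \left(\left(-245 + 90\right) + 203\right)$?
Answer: $13824$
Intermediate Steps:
$\left(266 + 22\right) \left(\left(-245 + 90\right) + 203\right) = 288 \left(-155 + 203\right) = 288 \cdot 48 = 13824$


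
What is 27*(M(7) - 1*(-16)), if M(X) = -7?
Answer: 243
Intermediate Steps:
27*(M(7) - 1*(-16)) = 27*(-7 - 1*(-16)) = 27*(-7 + 16) = 27*9 = 243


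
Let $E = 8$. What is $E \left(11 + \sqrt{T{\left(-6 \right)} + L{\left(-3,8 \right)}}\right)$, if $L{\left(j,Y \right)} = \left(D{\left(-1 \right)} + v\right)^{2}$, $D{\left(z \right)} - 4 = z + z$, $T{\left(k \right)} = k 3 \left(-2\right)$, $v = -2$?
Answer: $136$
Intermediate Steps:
$T{\left(k \right)} = - 6 k$ ($T{\left(k \right)} = 3 k \left(-2\right) = - 6 k$)
$D{\left(z \right)} = 4 + 2 z$ ($D{\left(z \right)} = 4 + \left(z + z\right) = 4 + 2 z$)
$L{\left(j,Y \right)} = 0$ ($L{\left(j,Y \right)} = \left(\left(4 + 2 \left(-1\right)\right) - 2\right)^{2} = \left(\left(4 - 2\right) - 2\right)^{2} = \left(2 - 2\right)^{2} = 0^{2} = 0$)
$E \left(11 + \sqrt{T{\left(-6 \right)} + L{\left(-3,8 \right)}}\right) = 8 \left(11 + \sqrt{\left(-6\right) \left(-6\right) + 0}\right) = 8 \left(11 + \sqrt{36 + 0}\right) = 8 \left(11 + \sqrt{36}\right) = 8 \left(11 + 6\right) = 8 \cdot 17 = 136$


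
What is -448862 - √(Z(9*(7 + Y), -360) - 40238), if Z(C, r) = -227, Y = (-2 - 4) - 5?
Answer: -448862 - I*√40465 ≈ -4.4886e+5 - 201.16*I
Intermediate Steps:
Y = -11 (Y = -6 - 5 = -11)
-448862 - √(Z(9*(7 + Y), -360) - 40238) = -448862 - √(-227 - 40238) = -448862 - √(-40465) = -448862 - I*√40465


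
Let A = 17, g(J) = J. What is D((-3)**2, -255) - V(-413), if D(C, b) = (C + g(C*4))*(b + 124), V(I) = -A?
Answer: -5878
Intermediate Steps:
V(I) = -17 (V(I) = -1*17 = -17)
D(C, b) = 5*C*(124 + b) (D(C, b) = (C + C*4)*(b + 124) = (C + 4*C)*(124 + b) = (5*C)*(124 + b) = 5*C*(124 + b))
D((-3)**2, -255) - V(-413) = 5*(-3)**2*(124 - 255) - 1*(-17) = 5*9*(-131) + 17 = -5895 + 17 = -5878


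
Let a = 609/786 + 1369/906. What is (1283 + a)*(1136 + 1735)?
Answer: 72992991126/19781 ≈ 3.6901e+6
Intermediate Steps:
a = 135649/59343 (a = 609*(1/786) + 1369*(1/906) = 203/262 + 1369/906 = 135649/59343 ≈ 2.2858)
(1283 + a)*(1136 + 1735) = (1283 + 135649/59343)*(1136 + 1735) = (76272718/59343)*2871 = 72992991126/19781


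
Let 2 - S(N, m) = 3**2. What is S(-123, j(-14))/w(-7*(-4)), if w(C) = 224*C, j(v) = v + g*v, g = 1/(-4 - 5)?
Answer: -1/896 ≈ -0.0011161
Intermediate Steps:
g = -1/9 (g = 1/(-9) = -1/9 ≈ -0.11111)
j(v) = 8*v/9 (j(v) = v - v/9 = 8*v/9)
S(N, m) = -7 (S(N, m) = 2 - 1*3**2 = 2 - 1*9 = 2 - 9 = -7)
S(-123, j(-14))/w(-7*(-4)) = -7/(224*(-7*(-4))) = -7/(224*28) = -7/6272 = -7*1/6272 = -1/896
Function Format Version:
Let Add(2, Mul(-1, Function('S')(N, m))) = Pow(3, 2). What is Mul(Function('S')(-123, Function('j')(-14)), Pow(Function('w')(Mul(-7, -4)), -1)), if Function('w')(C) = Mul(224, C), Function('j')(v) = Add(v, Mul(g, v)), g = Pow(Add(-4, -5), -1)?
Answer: Rational(-1, 896) ≈ -0.0011161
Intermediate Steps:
g = Rational(-1, 9) (g = Pow(-9, -1) = Rational(-1, 9) ≈ -0.11111)
Function('j')(v) = Mul(Rational(8, 9), v) (Function('j')(v) = Add(v, Mul(Rational(-1, 9), v)) = Mul(Rational(8, 9), v))
Function('S')(N, m) = -7 (Function('S')(N, m) = Add(2, Mul(-1, Pow(3, 2))) = Add(2, Mul(-1, 9)) = Add(2, -9) = -7)
Mul(Function('S')(-123, Function('j')(-14)), Pow(Function('w')(Mul(-7, -4)), -1)) = Mul(-7, Pow(Mul(224, Mul(-7, -4)), -1)) = Mul(-7, Pow(Mul(224, 28), -1)) = Mul(-7, Pow(6272, -1)) = Mul(-7, Rational(1, 6272)) = Rational(-1, 896)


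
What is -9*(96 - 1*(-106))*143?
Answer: -259974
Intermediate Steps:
-9*(96 - 1*(-106))*143 = -9*(96 + 106)*143 = -9*202*143 = -1818*143 = -259974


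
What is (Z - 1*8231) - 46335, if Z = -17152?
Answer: -71718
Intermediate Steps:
(Z - 1*8231) - 46335 = (-17152 - 1*8231) - 46335 = (-17152 - 8231) - 46335 = -25383 - 46335 = -71718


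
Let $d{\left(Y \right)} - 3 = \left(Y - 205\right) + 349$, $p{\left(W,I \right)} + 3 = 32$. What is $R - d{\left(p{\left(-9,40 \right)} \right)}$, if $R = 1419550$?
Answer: $1419374$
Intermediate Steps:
$p{\left(W,I \right)} = 29$ ($p{\left(W,I \right)} = -3 + 32 = 29$)
$d{\left(Y \right)} = 147 + Y$ ($d{\left(Y \right)} = 3 + \left(\left(Y - 205\right) + 349\right) = 3 + \left(\left(-205 + Y\right) + 349\right) = 3 + \left(144 + Y\right) = 147 + Y$)
$R - d{\left(p{\left(-9,40 \right)} \right)} = 1419550 - \left(147 + 29\right) = 1419550 - 176 = 1419374$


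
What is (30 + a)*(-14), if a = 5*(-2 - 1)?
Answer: -210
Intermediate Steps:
a = -15 (a = 5*(-3) = -15)
(30 + a)*(-14) = (30 - 15)*(-14) = 15*(-14) = -210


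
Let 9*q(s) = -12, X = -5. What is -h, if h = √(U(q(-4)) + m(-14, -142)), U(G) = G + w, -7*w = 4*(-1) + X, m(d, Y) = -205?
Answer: -I*√90426/21 ≈ -14.319*I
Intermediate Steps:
q(s) = -4/3 (q(s) = (⅑)*(-12) = -4/3)
w = 9/7 (w = -(4*(-1) - 5)/7 = -(-4 - 5)/7 = -⅐*(-9) = 9/7 ≈ 1.2857)
U(G) = 9/7 + G (U(G) = G + 9/7 = 9/7 + G)
h = I*√90426/21 (h = √((9/7 - 4/3) - 205) = √(-1/21 - 205) = √(-4306/21) = I*√90426/21 ≈ 14.319*I)
-h = -I*√90426/21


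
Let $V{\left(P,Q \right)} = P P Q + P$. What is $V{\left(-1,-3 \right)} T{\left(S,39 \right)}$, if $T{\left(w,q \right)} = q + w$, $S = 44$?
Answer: $-332$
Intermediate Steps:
$V{\left(P,Q \right)} = P + Q P^{2}$ ($V{\left(P,Q \right)} = P^{2} Q + P = Q P^{2} + P = P + Q P^{2}$)
$V{\left(-1,-3 \right)} T{\left(S,39 \right)} = - (1 - -3) \left(39 + 44\right) = - (1 + 3) 83 = \left(-1\right) 4 \cdot 83 = \left(-4\right) 83 = -332$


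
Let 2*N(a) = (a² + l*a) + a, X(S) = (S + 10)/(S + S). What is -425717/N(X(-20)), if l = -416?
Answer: 13622944/1659 ≈ 8211.5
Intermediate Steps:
X(S) = (10 + S)/(2*S) (X(S) = (10 + S)/((2*S)) = (10 + S)*(1/(2*S)) = (10 + S)/(2*S))
N(a) = a²/2 - 415*a/2 (N(a) = ((a² - 416*a) + a)/2 = (a² - 415*a)/2 = a²/2 - 415*a/2)
-425717/N(X(-20)) = -425717*(-80/((-415 + (½)*(10 - 20)/(-20))*(10 - 20))) = -425717*8/(-415 + (½)*(-1/20)*(-10)) = -425717*8/(-415 + ¼) = -425717/((½)*(¼)*(-1659/4)) = -425717/(-1659/32) = -425717*(-32/1659) = 13622944/1659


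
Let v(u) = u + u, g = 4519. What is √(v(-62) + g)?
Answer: √4395 ≈ 66.295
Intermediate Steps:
v(u) = 2*u
√(v(-62) + g) = √(2*(-62) + 4519) = √(-124 + 4519) = √4395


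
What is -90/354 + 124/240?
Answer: 929/3540 ≈ 0.26243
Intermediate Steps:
-90/354 + 124/240 = -90*1/354 + 124*(1/240) = -15/59 + 31/60 = 929/3540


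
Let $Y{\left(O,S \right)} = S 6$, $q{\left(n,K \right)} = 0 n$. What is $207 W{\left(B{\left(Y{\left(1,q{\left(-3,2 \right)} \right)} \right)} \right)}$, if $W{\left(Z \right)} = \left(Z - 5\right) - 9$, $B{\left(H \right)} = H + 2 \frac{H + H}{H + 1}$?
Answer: $-2898$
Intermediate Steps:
$q{\left(n,K \right)} = 0$
$Y{\left(O,S \right)} = 6 S$
$B{\left(H \right)} = H + \frac{4 H}{1 + H}$ ($B{\left(H \right)} = H + 2 \frac{2 H}{1 + H} = H + \frac{4 H}{1 + H}$)
$W{\left(Z \right)} = -14 + Z$ ($W{\left(Z \right)} = \left(-5 + Z\right) - 9 = -14 + Z$)
$207 W{\left(B{\left(Y{\left(1,q{\left(-3,2 \right)} \right)} \right)} \right)} = 207 \left(-14 + \frac{6 \cdot 0 \left(5 + 6 \cdot 0\right)}{1 + 6 \cdot 0}\right) = 207 \left(-14 + \frac{0 \left(5 + 0\right)}{1 + 0}\right) = 207 \left(-14 + 0 \cdot 1^{-1} \cdot 5\right) = 207 \left(-14 + 0 \cdot 1 \cdot 5\right) = 207 \left(-14 + 0\right) = 207 \left(-14\right) = -2898$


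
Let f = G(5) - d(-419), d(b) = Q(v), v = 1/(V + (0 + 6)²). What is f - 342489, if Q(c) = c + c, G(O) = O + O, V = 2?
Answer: -6507102/19 ≈ -3.4248e+5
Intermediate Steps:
G(O) = 2*O
v = 1/38 (v = 1/(2 + (0 + 6)²) = 1/(2 + 6²) = 1/(2 + 36) = 1/38 ≈ 0.026316)
Q(c) = 2*c
d(b) = 1/19 (d(b) = 2*(1/38) = 1/19)
f = 189/19 (f = 2*5 - 1*1/19 = 10 - 1/19 = 189/19 ≈ 9.9474)
f - 342489 = 189/19 - 342489 = -6507102/19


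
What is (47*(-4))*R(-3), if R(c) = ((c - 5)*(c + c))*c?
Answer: 27072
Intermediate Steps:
R(c) = 2*c**2*(-5 + c) (R(c) = ((-5 + c)*(2*c))*c = (2*c*(-5 + c))*c = 2*c**2*(-5 + c))
(47*(-4))*R(-3) = (47*(-4))*(2*(-3)**2*(-5 - 3)) = -376*9*(-8) = -188*(-144) = 27072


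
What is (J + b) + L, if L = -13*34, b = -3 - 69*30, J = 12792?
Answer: 10277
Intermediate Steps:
b = -2073 (b = -3 - 2070 = -2073)
L = -442
(J + b) + L = (12792 - 2073) - 442 = 10719 - 442 = 10277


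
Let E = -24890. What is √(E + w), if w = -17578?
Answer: 2*I*√10617 ≈ 206.08*I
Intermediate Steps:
√(E + w) = √(-24890 - 17578) = √(-42468) = 2*I*√10617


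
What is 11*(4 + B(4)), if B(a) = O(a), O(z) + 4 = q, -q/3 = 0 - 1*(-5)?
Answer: -165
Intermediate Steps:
q = -15 (q = -3*(0 - 1*(-5)) = -3*(0 + 5) = -3*5 = -15)
O(z) = -19 (O(z) = -4 - 15 = -19)
B(a) = -19
11*(4 + B(4)) = 11*(4 - 19) = 11*(-15) = -165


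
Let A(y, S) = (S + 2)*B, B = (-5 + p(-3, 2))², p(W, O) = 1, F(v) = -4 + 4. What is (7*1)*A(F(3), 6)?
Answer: 896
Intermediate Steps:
F(v) = 0
B = 16 (B = (-5 + 1)² = (-4)² = 16)
A(y, S) = 32 + 16*S (A(y, S) = (S + 2)*16 = (2 + S)*16 = 32 + 16*S)
(7*1)*A(F(3), 6) = (7*1)*(32 + 16*6) = 7*(32 + 96) = 7*128 = 896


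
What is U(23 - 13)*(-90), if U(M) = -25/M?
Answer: 225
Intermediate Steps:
U(23 - 13)*(-90) = -25/(23 - 13)*(-90) = -25/10*(-90) = -25*⅒*(-90) = -5/2*(-90) = 225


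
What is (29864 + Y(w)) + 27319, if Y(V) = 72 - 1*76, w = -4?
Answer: 57179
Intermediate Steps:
Y(V) = -4 (Y(V) = 72 - 76 = -4)
(29864 + Y(w)) + 27319 = (29864 - 4) + 27319 = 29860 + 27319 = 57179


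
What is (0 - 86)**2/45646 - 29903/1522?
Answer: -676847813/34736606 ≈ -19.485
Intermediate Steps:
(0 - 86)**2/45646 - 29903/1522 = (-86)**2*(1/45646) - 29903*1/1522 = 7396*(1/45646) - 29903/1522 = 3698/22823 - 29903/1522 = -676847813/34736606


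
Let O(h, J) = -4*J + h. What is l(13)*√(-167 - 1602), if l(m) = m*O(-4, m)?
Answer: -728*I*√1769 ≈ -30619.0*I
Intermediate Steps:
O(h, J) = h - 4*J
l(m) = m*(-4 - 4*m)
l(13)*√(-167 - 1602) = (-4*13*(1 + 13))*√(-167 - 1602) = (-4*13*14)*√(-1769) = -728*I*√1769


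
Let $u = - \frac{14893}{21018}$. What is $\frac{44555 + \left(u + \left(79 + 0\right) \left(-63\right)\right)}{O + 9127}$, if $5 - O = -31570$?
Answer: $\frac{831835511}{855474636} \approx 0.97237$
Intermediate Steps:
$O = 31575$ ($O = 5 - -31570 = 5 + 31570 = 31575$)
$u = - \frac{14893}{21018}$ ($u = \left(-14893\right) \frac{1}{21018} = - \frac{14893}{21018} \approx -0.70858$)
$\frac{44555 + \left(u + \left(79 + 0\right) \left(-63\right)\right)}{O + 9127} = \frac{44555 + \left(- \frac{14893}{21018} + \left(79 + 0\right) \left(-63\right)\right)}{31575 + 9127} = \frac{44555 + \left(- \frac{14893}{21018} + 79 \left(-63\right)\right)}{40702} = \left(44555 - \frac{104621479}{21018}\right) \frac{1}{40702} = \frac{831835511}{21018} \cdot \frac{1}{40702} = \frac{831835511}{855474636}$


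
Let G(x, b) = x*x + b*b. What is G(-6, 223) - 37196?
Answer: 12569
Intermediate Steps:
G(x, b) = b**2 + x**2 (G(x, b) = x**2 + b**2 = b**2 + x**2)
G(-6, 223) - 37196 = (223**2 + (-6)**2) - 37196 = (49729 + 36) - 37196 = 49765 - 37196 = 12569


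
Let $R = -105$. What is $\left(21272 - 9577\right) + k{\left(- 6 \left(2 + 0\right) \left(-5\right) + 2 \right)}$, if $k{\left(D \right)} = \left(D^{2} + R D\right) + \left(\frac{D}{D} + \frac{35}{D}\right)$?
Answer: $\frac{559895}{62} \approx 9030.6$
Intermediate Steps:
$k{\left(D \right)} = 1 + D^{2} - 105 D + \frac{35}{D}$ ($k{\left(D \right)} = \left(D^{2} - 105 D\right) + \left(\frac{D}{D} + \frac{35}{D}\right) = \left(D^{2} - 105 D\right) + \left(1 + \frac{35}{D}\right) = 1 + D^{2} - 105 D + \frac{35}{D}$)
$\left(21272 - 9577\right) + k{\left(- 6 \left(2 + 0\right) \left(-5\right) + 2 \right)} = \left(21272 - 9577\right) + \left(1 + \left(- 6 \left(2 + 0\right) \left(-5\right) + 2\right)^{2} - 105 \left(- 6 \left(2 + 0\right) \left(-5\right) + 2\right) + \frac{35}{- 6 \left(2 + 0\right) \left(-5\right) + 2}\right) = 11695 + \left(1 + \left(- 6 \cdot 2 \left(-5\right) + 2\right)^{2} - 105 \left(- 6 \cdot 2 \left(-5\right) + 2\right) + \frac{35}{- 6 \cdot 2 \left(-5\right) + 2}\right) = 11695 + \left(1 + \left(\left(-6\right) \left(-10\right) + 2\right)^{2} - 105 \left(\left(-6\right) \left(-10\right) + 2\right) + \frac{35}{\left(-6\right) \left(-10\right) + 2}\right) = 11695 + \left(1 + \left(60 + 2\right)^{2} - 105 \left(60 + 2\right) + \frac{35}{60 + 2}\right) = 11695 + \left(1 + 62^{2} - 6510 + \frac{35}{62}\right) = 11695 + \left(1 + 3844 - 6510 + 35 \cdot \frac{1}{62}\right) = 11695 + \left(1 + 3844 - 6510 + \frac{35}{62}\right) = 11695 - \frac{165195}{62} = \frac{559895}{62}$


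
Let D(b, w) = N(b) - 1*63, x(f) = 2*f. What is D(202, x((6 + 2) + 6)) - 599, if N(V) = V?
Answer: -460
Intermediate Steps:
D(b, w) = -63 + b (D(b, w) = b - 1*63 = b - 63 = -63 + b)
D(202, x((6 + 2) + 6)) - 599 = (-63 + 202) - 599 = 139 - 599 = -460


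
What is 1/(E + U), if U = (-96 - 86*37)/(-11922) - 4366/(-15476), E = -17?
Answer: -46126218/758450261 ≈ -0.060816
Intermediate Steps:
U = 25695445/46126218 (U = (-96 - 3182)*(-1/11922) - 4366*(-1/15476) = -3278*(-1/11922) + 2183/7738 = 1639/5961 + 2183/7738 = 25695445/46126218 ≈ 0.55707)
1/(E + U) = 1/(-17 + 25695445/46126218) = 1/(-758450261/46126218) = -46126218/758450261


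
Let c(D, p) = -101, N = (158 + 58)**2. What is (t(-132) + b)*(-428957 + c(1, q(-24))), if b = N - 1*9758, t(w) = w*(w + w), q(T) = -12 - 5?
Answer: -30783195268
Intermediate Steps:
q(T) = -17
N = 46656 (N = 216**2 = 46656)
t(w) = 2*w**2 (t(w) = w*(2*w) = 2*w**2)
b = 36898 (b = 46656 - 1*9758 = 46656 - 9758 = 36898)
(t(-132) + b)*(-428957 + c(1, q(-24))) = (2*(-132)**2 + 36898)*(-428957 - 101) = (2*17424 + 36898)*(-429058) = (34848 + 36898)*(-429058) = 71746*(-429058) = -30783195268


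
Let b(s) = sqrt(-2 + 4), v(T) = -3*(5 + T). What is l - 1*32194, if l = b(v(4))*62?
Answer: -32194 + 62*sqrt(2) ≈ -32106.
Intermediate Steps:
v(T) = -15 - 3*T
b(s) = sqrt(2)
l = 62*sqrt(2) (l = sqrt(2)*62 = 62*sqrt(2) ≈ 87.681)
l - 1*32194 = 62*sqrt(2) - 1*32194 = 62*sqrt(2) - 32194 = -32194 + 62*sqrt(2)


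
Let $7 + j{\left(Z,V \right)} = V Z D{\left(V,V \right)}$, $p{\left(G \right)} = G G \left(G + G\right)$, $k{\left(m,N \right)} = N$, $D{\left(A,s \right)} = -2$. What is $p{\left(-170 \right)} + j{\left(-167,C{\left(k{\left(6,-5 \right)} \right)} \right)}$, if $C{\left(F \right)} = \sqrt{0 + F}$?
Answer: $-9826007 + 334 i \sqrt{5} \approx -9.826 \cdot 10^{6} + 746.85 i$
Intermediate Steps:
$p{\left(G \right)} = 2 G^{3}$ ($p{\left(G \right)} = G^{2} \cdot 2 G = 2 G^{3}$)
$C{\left(F \right)} = \sqrt{F}$
$j{\left(Z,V \right)} = -7 - 2 V Z$ ($j{\left(Z,V \right)} = -7 + V Z \left(-2\right) = -7 - 2 V Z$)
$p{\left(-170 \right)} + j{\left(-167,C{\left(k{\left(6,-5 \right)} \right)} \right)} = 2 \left(-170\right)^{3} - \left(7 + 2 \sqrt{-5} \left(-167\right)\right) = 2 \left(-4913000\right) - \left(7 + 2 i \sqrt{5} \left(-167\right)\right) = -9826000 - \left(7 - 334 i \sqrt{5}\right) = -9826007 + 334 i \sqrt{5}$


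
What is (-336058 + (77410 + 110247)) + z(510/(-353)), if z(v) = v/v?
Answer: -148400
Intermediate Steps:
z(v) = 1
(-336058 + (77410 + 110247)) + z(510/(-353)) = (-336058 + (77410 + 110247)) + 1 = (-336058 + 187657) + 1 = -148401 + 1 = -148400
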